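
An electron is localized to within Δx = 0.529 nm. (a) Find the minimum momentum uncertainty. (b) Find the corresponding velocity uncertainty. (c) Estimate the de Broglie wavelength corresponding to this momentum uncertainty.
(a) Δp_min = 9.968 × 10^-26 kg·m/s
(b) Δv_min = 109.421 km/s
(c) λ_dB = 6.648 nm

Step-by-step:

(a) From the uncertainty principle:
Δp_min = ℏ/(2Δx) = (1.055e-34 J·s)/(2 × 5.290e-10 m) = 9.968e-26 kg·m/s

(b) The velocity uncertainty:
Δv = Δp/m = (9.968e-26 kg·m/s)/(9.109e-31 kg) = 1.094e+05 m/s = 109.421 km/s

(c) The de Broglie wavelength for this momentum:
λ = h/p = (6.626e-34 J·s)/(9.968e-26 kg·m/s) = 6.648e-09 m = 6.648 nm

Note: The de Broglie wavelength is comparable to the localization size, as expected from wave-particle duality.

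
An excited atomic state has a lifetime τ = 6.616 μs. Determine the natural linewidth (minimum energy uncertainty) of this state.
49.744 peV

Using the energy-time uncertainty principle:
ΔEΔt ≥ ℏ/2

The lifetime τ represents the time uncertainty Δt.
The natural linewidth (minimum energy uncertainty) is:

ΔE = ℏ/(2τ)
ΔE = (1.055e-34 J·s) / (2 × 6.616e-06 s)
ΔE = 7.970e-30 J = 49.744 peV

This natural linewidth limits the precision of spectroscopic measurements.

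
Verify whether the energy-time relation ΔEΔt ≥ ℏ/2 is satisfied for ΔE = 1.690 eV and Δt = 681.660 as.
Yes, it satisfies the uncertainty relation.

Calculate the product ΔEΔt:
ΔE = 1.690 eV = 2.708e-19 J
ΔEΔt = (2.708e-19 J) × (6.817e-16 s)
ΔEΔt = 1.846e-34 J·s

Compare to the minimum allowed value ℏ/2:
ℏ/2 = 5.273e-35 J·s

Since ΔEΔt = 1.846e-34 J·s ≥ 5.273e-35 J·s = ℏ/2,
this satisfies the uncertainty relation.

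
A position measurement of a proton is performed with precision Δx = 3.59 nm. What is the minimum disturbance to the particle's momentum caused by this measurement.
1.469 × 10^-26 kg·m/s

The uncertainty principle implies that measuring position disturbs momentum:
ΔxΔp ≥ ℏ/2

When we measure position with precision Δx, we necessarily introduce a momentum uncertainty:
Δp ≥ ℏ/(2Δx)
Δp_min = (1.055e-34 J·s) / (2 × 3.590e-09 m)
Δp_min = 1.469e-26 kg·m/s

The more precisely we measure position, the greater the momentum disturbance.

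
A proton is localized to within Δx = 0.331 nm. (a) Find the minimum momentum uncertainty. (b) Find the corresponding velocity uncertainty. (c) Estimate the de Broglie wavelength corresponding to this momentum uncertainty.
(a) Δp_min = 1.593 × 10^-25 kg·m/s
(b) Δv_min = 95.240 m/s
(c) λ_dB = 4.159 nm

Step-by-step:

(a) From the uncertainty principle:
Δp_min = ℏ/(2Δx) = (1.055e-34 J·s)/(2 × 3.310e-10 m) = 1.593e-25 kg·m/s

(b) The velocity uncertainty:
Δv = Δp/m = (1.593e-25 kg·m/s)/(1.673e-27 kg) = 9.524e+01 m/s = 95.240 m/s

(c) The de Broglie wavelength for this momentum:
λ = h/p = (6.626e-34 J·s)/(1.593e-25 kg·m/s) = 4.159e-09 m = 4.159 nm

Note: The de Broglie wavelength is comparable to the localization size, as expected from wave-particle duality.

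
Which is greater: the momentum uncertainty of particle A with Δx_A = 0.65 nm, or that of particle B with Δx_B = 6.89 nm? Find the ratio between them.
Particle A has the larger minimum momentum uncertainty, by a factor of 10.60.

For each particle, the minimum momentum uncertainty is Δp_min = ℏ/(2Δx):

Particle A: Δp_A = ℏ/(2×6.500e-10 m) = 8.112e-26 kg·m/s
Particle B: Δp_B = ℏ/(2×6.890e-09 m) = 7.653e-27 kg·m/s

Ratio: Δp_A/Δp_B = 10.60

Since Δp_min ∝ 1/Δx, the particle with smaller position uncertainty (A) has larger momentum uncertainty.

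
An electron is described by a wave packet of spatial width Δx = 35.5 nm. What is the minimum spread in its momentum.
1.485 × 10^-27 kg·m/s

For a wave packet, the spatial width Δx and momentum spread Δp are related by the uncertainty principle:
ΔxΔp ≥ ℏ/2

The minimum momentum spread is:
Δp_min = ℏ/(2Δx)
Δp_min = (1.055e-34 J·s) / (2 × 3.550e-08 m)
Δp_min = 1.485e-27 kg·m/s

A wave packet cannot have both a well-defined position and well-defined momentum.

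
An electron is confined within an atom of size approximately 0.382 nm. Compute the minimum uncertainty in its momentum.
1.380 × 10^-25 kg·m/s

Using the Heisenberg uncertainty principle:
ΔxΔp ≥ ℏ/2

With Δx ≈ L = 3.820e-10 m (the confinement size):
Δp_min = ℏ/(2Δx)
Δp_min = (1.055e-34 J·s) / (2 × 3.820e-10 m)
Δp_min = 1.380e-25 kg·m/s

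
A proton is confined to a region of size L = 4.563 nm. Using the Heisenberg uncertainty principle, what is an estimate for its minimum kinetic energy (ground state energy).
249.146 neV

Using the uncertainty principle to estimate ground state energy:

1. The position uncertainty is approximately the confinement size:
   Δx ≈ L = 4.563e-09 m

2. From ΔxΔp ≥ ℏ/2, the minimum momentum uncertainty is:
   Δp ≈ ℏ/(2L) = 1.156e-26 kg·m/s

3. The kinetic energy is approximately:
   KE ≈ (Δp)²/(2m) = (1.156e-26)²/(2 × 1.673e-27 kg)
   KE ≈ 3.992e-26 J = 249.146 neV

This is an order-of-magnitude estimate of the ground state energy.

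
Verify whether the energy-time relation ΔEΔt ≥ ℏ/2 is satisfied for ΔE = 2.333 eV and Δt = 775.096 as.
Yes, it satisfies the uncertainty relation.

Calculate the product ΔEΔt:
ΔE = 2.333 eV = 3.738e-19 J
ΔEΔt = (3.738e-19 J) × (7.751e-16 s)
ΔEΔt = 2.897e-34 J·s

Compare to the minimum allowed value ℏ/2:
ℏ/2 = 5.273e-35 J·s

Since ΔEΔt = 2.897e-34 J·s ≥ 5.273e-35 J·s = ℏ/2,
this satisfies the uncertainty relation.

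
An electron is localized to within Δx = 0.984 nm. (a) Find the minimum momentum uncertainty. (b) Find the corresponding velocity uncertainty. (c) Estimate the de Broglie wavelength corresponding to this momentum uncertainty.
(a) Δp_min = 5.359 × 10^-26 kg·m/s
(b) Δv_min = 58.825 km/s
(c) λ_dB = 12.365 nm

Step-by-step:

(a) From the uncertainty principle:
Δp_min = ℏ/(2Δx) = (1.055e-34 J·s)/(2 × 9.840e-10 m) = 5.359e-26 kg·m/s

(b) The velocity uncertainty:
Δv = Δp/m = (5.359e-26 kg·m/s)/(9.109e-31 kg) = 5.883e+04 m/s = 58.825 km/s

(c) The de Broglie wavelength for this momentum:
λ = h/p = (6.626e-34 J·s)/(5.359e-26 kg·m/s) = 1.237e-08 m = 12.365 nm

Note: The de Broglie wavelength is comparable to the localization size, as expected from wave-particle duality.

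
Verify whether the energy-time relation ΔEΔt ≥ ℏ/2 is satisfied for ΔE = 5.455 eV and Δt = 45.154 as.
No, it violates the uncertainty relation.

Calculate the product ΔEΔt:
ΔE = 5.455 eV = 8.740e-19 J
ΔEΔt = (8.740e-19 J) × (4.515e-17 s)
ΔEΔt = 3.946e-35 J·s

Compare to the minimum allowed value ℏ/2:
ℏ/2 = 5.273e-35 J·s

Since ΔEΔt = 3.946e-35 J·s < 5.273e-35 J·s = ℏ/2,
this violates the uncertainty relation.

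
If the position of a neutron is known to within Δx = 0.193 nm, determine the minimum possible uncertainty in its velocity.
163.115 m/s

Using the Heisenberg uncertainty principle and Δp = mΔv:
ΔxΔp ≥ ℏ/2
Δx(mΔv) ≥ ℏ/2

The minimum uncertainty in velocity is:
Δv_min = ℏ/(2mΔx)
Δv_min = (1.055e-34 J·s) / (2 × 1.675e-27 kg × 1.930e-10 m)
Δv_min = 1.631e+02 m/s = 163.115 m/s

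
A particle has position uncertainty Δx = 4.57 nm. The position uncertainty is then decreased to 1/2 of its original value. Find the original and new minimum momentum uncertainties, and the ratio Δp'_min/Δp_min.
Original Δp_min = 1.154 × 10^-26 kg·m/s; new Δp'_min = 2.308 × 10^-26 kg·m/s; ratio Δp'_min/Δp_min = 2.

From the uncertainty principle ΔxΔp ≥ ℏ/2, the minimum momentum uncertainty is Δp_min = ℏ/(2Δx).

Original (Δx = 4.57 nm = 4.570e-09 m):
Δp_min = (1.055e-34 J·s)/(2 × 4.570e-09 m) = 1.154e-26 kg·m/s

When Δx → (1/2)Δx:
Δp'_min = ℏ/(2 × (1/2)Δx) = 2 × ℏ/(2Δx) = 2 × Δp_min
Δp'_min = 2 × 1.154e-26 kg·m/s = 2.308e-26 kg·m/s

Since Δp_min ∝ 1/Δx, when Δx is decreased to 1/2 of its original value, Δp_min increases to 2 times its original value.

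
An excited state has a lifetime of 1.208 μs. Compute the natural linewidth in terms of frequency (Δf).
65.875 kHz

Using the energy-time uncertainty principle and E = hf:
ΔEΔt ≥ ℏ/2
hΔf·Δt ≥ ℏ/2

The minimum frequency uncertainty is:
Δf = ℏ/(2hτ) = 1/(4πτ)
Δf = 1/(4π × 1.208e-06 s)
Δf = 6.588e+04 Hz = 65.875 kHz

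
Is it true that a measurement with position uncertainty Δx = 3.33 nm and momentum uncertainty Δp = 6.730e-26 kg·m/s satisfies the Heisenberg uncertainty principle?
Yes, it satisfies the uncertainty principle.

Calculate the product ΔxΔp:
ΔxΔp = (3.330e-09 m) × (6.730e-26 kg·m/s)
ΔxΔp = 2.241e-34 J·s

Compare to the minimum allowed value ℏ/2:
ℏ/2 = 5.273e-35 J·s

Since ΔxΔp = 2.241e-34 J·s ≥ 5.273e-35 J·s = ℏ/2,
the measurement satisfies the uncertainty principle.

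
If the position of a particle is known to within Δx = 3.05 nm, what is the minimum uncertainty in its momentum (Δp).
1.729 × 10^-26 kg·m/s

Using the Heisenberg uncertainty principle:
ΔxΔp ≥ ℏ/2

The minimum uncertainty in momentum is:
Δp_min = ℏ/(2Δx)
Δp_min = (1.055e-34 J·s) / (2 × 3.050e-09 m)
Δp_min = 1.729e-26 kg·m/s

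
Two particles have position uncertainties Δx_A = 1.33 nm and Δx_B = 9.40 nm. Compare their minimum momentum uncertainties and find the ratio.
Particle A has the larger minimum momentum uncertainty, by a factor of 7.07.

For each particle, the minimum momentum uncertainty is Δp_min = ℏ/(2Δx):

Particle A: Δp_A = ℏ/(2×1.330e-09 m) = 3.965e-26 kg·m/s
Particle B: Δp_B = ℏ/(2×9.400e-09 m) = 5.609e-27 kg·m/s

Ratio: Δp_A/Δp_B = 7.07

Since Δp_min ∝ 1/Δx, the particle with smaller position uncertainty (A) has larger momentum uncertainty.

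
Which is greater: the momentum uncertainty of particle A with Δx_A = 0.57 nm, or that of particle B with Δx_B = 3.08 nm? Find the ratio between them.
Particle A has the larger minimum momentum uncertainty, by a factor of 5.40.

For each particle, the minimum momentum uncertainty is Δp_min = ℏ/(2Δx):

Particle A: Δp_A = ℏ/(2×5.700e-10 m) = 9.251e-26 kg·m/s
Particle B: Δp_B = ℏ/(2×3.080e-09 m) = 1.712e-26 kg·m/s

Ratio: Δp_A/Δp_B = 5.40

Since Δp_min ∝ 1/Δx, the particle with smaller position uncertainty (A) has larger momentum uncertainty.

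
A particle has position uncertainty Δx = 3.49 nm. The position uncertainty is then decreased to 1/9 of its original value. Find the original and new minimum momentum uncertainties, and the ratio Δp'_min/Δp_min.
Original Δp_min = 1.511 × 10^-26 kg·m/s; new Δp'_min = 1.360 × 10^-25 kg·m/s; ratio Δp'_min/Δp_min = 9.

From the uncertainty principle ΔxΔp ≥ ℏ/2, the minimum momentum uncertainty is Δp_min = ℏ/(2Δx).

Original (Δx = 3.49 nm = 3.490e-09 m):
Δp_min = (1.055e-34 J·s)/(2 × 3.490e-09 m) = 1.511e-26 kg·m/s

When Δx → (1/9)Δx:
Δp'_min = ℏ/(2 × (1/9)Δx) = 9 × ℏ/(2Δx) = 9 × Δp_min
Δp'_min = 9 × 1.511e-26 kg·m/s = 1.360e-25 kg·m/s

Since Δp_min ∝ 1/Δx, when Δx is decreased to 1/9 of its original value, Δp_min increases to 9 times its original value.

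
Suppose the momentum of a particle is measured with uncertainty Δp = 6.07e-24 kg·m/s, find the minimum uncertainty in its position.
8.687 pm

Using the Heisenberg uncertainty principle:
ΔxΔp ≥ ℏ/2

The minimum uncertainty in position is:
Δx_min = ℏ/(2Δp)
Δx_min = (1.055e-34 J·s) / (2 × 6.070e-24 kg·m/s)
Δx_min = 8.687e-12 m = 8.687 pm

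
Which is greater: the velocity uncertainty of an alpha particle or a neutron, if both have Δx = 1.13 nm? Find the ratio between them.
The neutron has the larger minimum velocity uncertainty, by a ratio of 4.0.

For both particles, Δp_min = ℏ/(2Δx) = 4.666e-26 kg·m/s (same for both).

The velocity uncertainty is Δv = Δp/m:
- alpha particle: Δv = 4.666e-26 / 6.645e-27 = 7.023e+00 m/s = 7.023 m/s
- neutron: Δv = 4.666e-26 / 1.675e-27 = 2.786e+01 m/s = 27.859 m/s

Ratio: 2.786e+01 / 7.023e+00 = 4.0

The lighter particle has larger velocity uncertainty because Δv ∝ 1/m.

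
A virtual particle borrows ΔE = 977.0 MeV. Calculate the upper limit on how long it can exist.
3.369 × 10^-25 s

Using the energy-time uncertainty principle:
ΔEΔt ≥ ℏ/2

For a virtual particle borrowing energy ΔE, the maximum lifetime is:
Δt_max = ℏ/(2ΔE)

Converting energy:
ΔE = 977.0 MeV = 1.565e-10 J

Δt_max = (1.055e-34 J·s) / (2 × 1.565e-10 J)
Δt_max = 3.369e-25 s = 3.369 × 10^-25 s

Virtual particles with higher borrowed energy exist for shorter times.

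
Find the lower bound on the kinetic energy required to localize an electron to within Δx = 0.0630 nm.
2.400 eV

Localizing a particle requires giving it sufficient momentum uncertainty:

1. From uncertainty principle: Δp ≥ ℏ/(2Δx)
   Δp_min = (1.055e-34 J·s) / (2 × 6.300e-11 m)
   Δp_min = 8.370e-25 kg·m/s

2. This momentum uncertainty corresponds to kinetic energy:
   KE ≈ (Δp)²/(2m) = (8.370e-25)²/(2 × 9.109e-31 kg)
   KE = 3.845e-19 J = 2.400 eV

Tighter localization requires more energy.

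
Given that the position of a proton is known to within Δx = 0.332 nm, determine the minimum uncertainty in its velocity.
94.953 m/s

Using the Heisenberg uncertainty principle and Δp = mΔv:
ΔxΔp ≥ ℏ/2
Δx(mΔv) ≥ ℏ/2

The minimum uncertainty in velocity is:
Δv_min = ℏ/(2mΔx)
Δv_min = (1.055e-34 J·s) / (2 × 1.673e-27 kg × 3.320e-10 m)
Δv_min = 9.495e+01 m/s = 94.953 m/s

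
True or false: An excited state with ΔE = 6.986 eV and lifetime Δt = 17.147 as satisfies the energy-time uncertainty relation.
No, it violates the uncertainty relation.

Calculate the product ΔEΔt:
ΔE = 6.986 eV = 1.119e-18 J
ΔEΔt = (1.119e-18 J) × (1.715e-17 s)
ΔEΔt = 1.919e-35 J·s

Compare to the minimum allowed value ℏ/2:
ℏ/2 = 5.273e-35 J·s

Since ΔEΔt = 1.919e-35 J·s < 5.273e-35 J·s = ℏ/2,
this violates the uncertainty relation.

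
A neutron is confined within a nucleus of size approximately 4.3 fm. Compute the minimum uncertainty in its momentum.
1.226 × 10^-20 kg·m/s

Using the Heisenberg uncertainty principle:
ΔxΔp ≥ ℏ/2

With Δx ≈ L = 4.300e-15 m (the confinement size):
Δp_min = ℏ/(2Δx)
Δp_min = (1.055e-34 J·s) / (2 × 4.300e-15 m)
Δp_min = 1.226e-20 kg·m/s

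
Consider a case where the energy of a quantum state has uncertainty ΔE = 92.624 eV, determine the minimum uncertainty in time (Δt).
3.553 as

Using the energy-time uncertainty principle:
ΔEΔt ≥ ℏ/2

The minimum uncertainty in time is:
Δt_min = ℏ/(2ΔE)
Δt_min = (1.055e-34 J·s) / (2 × 1.484e-17 J)
Δt_min = 3.553e-18 s = 3.553 as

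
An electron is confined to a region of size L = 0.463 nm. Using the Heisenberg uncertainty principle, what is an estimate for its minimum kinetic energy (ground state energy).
44.433 meV

Using the uncertainty principle to estimate ground state energy:

1. The position uncertainty is approximately the confinement size:
   Δx ≈ L = 4.630e-10 m

2. From ΔxΔp ≥ ℏ/2, the minimum momentum uncertainty is:
   Δp ≈ ℏ/(2L) = 1.139e-25 kg·m/s

3. The kinetic energy is approximately:
   KE ≈ (Δp)²/(2m) = (1.139e-25)²/(2 × 9.109e-31 kg)
   KE ≈ 7.119e-21 J = 44.433 meV

This is an order-of-magnitude estimate of the ground state energy.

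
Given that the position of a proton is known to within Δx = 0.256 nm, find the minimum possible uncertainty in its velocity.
123.143 m/s

Using the Heisenberg uncertainty principle and Δp = mΔv:
ΔxΔp ≥ ℏ/2
Δx(mΔv) ≥ ℏ/2

The minimum uncertainty in velocity is:
Δv_min = ℏ/(2mΔx)
Δv_min = (1.055e-34 J·s) / (2 × 1.673e-27 kg × 2.560e-10 m)
Δv_min = 1.231e+02 m/s = 123.143 m/s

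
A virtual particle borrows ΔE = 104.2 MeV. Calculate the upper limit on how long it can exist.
3.158 ys

Using the energy-time uncertainty principle:
ΔEΔt ≥ ℏ/2

For a virtual particle borrowing energy ΔE, the maximum lifetime is:
Δt_max = ℏ/(2ΔE)

Converting energy:
ΔE = 104.2 MeV = 1.669e-11 J

Δt_max = (1.055e-34 J·s) / (2 × 1.669e-11 J)
Δt_max = 3.158e-24 s = 3.158 ys

Virtual particles with higher borrowed energy exist for shorter times.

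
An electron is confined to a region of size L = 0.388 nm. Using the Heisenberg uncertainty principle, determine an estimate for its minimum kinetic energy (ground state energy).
63.270 meV

Using the uncertainty principle to estimate ground state energy:

1. The position uncertainty is approximately the confinement size:
   Δx ≈ L = 3.880e-10 m

2. From ΔxΔp ≥ ℏ/2, the minimum momentum uncertainty is:
   Δp ≈ ℏ/(2L) = 1.359e-25 kg·m/s

3. The kinetic energy is approximately:
   KE ≈ (Δp)²/(2m) = (1.359e-25)²/(2 × 9.109e-31 kg)
   KE ≈ 1.014e-20 J = 63.270 meV

This is an order-of-magnitude estimate of the ground state energy.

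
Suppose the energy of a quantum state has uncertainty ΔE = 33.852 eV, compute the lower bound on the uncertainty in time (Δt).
9.722 as

Using the energy-time uncertainty principle:
ΔEΔt ≥ ℏ/2

The minimum uncertainty in time is:
Δt_min = ℏ/(2ΔE)
Δt_min = (1.055e-34 J·s) / (2 × 5.424e-18 J)
Δt_min = 9.722e-18 s = 9.722 as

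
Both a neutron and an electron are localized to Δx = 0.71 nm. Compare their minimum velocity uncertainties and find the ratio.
The electron has the larger minimum velocity uncertainty, by a ratio of 1838.7.

For both particles, Δp_min = ℏ/(2Δx) = 7.427e-26 kg·m/s (same for both).

The velocity uncertainty is Δv = Δp/m:
- neutron: Δv = 7.427e-26 / 1.675e-27 = 4.434e+01 m/s = 44.340 m/s
- electron: Δv = 7.427e-26 / 9.109e-31 = 8.153e+04 m/s = 81.527 km/s

Ratio: 8.153e+04 / 4.434e+01 = 1838.7

The lighter particle has larger velocity uncertainty because Δv ∝ 1/m.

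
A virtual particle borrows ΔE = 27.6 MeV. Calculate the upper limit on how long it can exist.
11.924 ys

Using the energy-time uncertainty principle:
ΔEΔt ≥ ℏ/2

For a virtual particle borrowing energy ΔE, the maximum lifetime is:
Δt_max = ℏ/(2ΔE)

Converting energy:
ΔE = 27.6 MeV = 4.422e-12 J

Δt_max = (1.055e-34 J·s) / (2 × 4.422e-12 J)
Δt_max = 1.192e-23 s = 11.924 ys

Virtual particles with higher borrowed energy exist for shorter times.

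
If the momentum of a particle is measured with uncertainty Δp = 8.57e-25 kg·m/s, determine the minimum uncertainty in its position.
61.527 pm

Using the Heisenberg uncertainty principle:
ΔxΔp ≥ ℏ/2

The minimum uncertainty in position is:
Δx_min = ℏ/(2Δp)
Δx_min = (1.055e-34 J·s) / (2 × 8.570e-25 kg·m/s)
Δx_min = 6.153e-11 m = 61.527 pm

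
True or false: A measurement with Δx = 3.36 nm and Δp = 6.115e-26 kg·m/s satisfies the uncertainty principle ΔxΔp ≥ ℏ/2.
Yes, it satisfies the uncertainty principle.

Calculate the product ΔxΔp:
ΔxΔp = (3.360e-09 m) × (6.115e-26 kg·m/s)
ΔxΔp = 2.055e-34 J·s

Compare to the minimum allowed value ℏ/2:
ℏ/2 = 5.273e-35 J·s

Since ΔxΔp = 2.055e-34 J·s ≥ 5.273e-35 J·s = ℏ/2,
the measurement satisfies the uncertainty principle.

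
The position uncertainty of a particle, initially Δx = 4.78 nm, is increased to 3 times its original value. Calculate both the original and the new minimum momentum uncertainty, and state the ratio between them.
Original Δp_min = 1.103 × 10^-26 kg·m/s; new Δp'_min = 3.677 × 10^-27 kg·m/s; ratio Δp'_min/Δp_min = 1/3.

From the uncertainty principle ΔxΔp ≥ ℏ/2, the minimum momentum uncertainty is Δp_min = ℏ/(2Δx).

Original (Δx = 4.78 nm = 4.780e-09 m):
Δp_min = (1.055e-34 J·s)/(2 × 4.780e-09 m) = 1.103e-26 kg·m/s

When Δx → 3Δx:
Δp'_min = ℏ/(2 × 3Δx) = (1/3) × ℏ/(2Δx) = (1/3) × Δp_min
Δp'_min = 1/3 × 1.103e-26 kg·m/s = 3.677e-27 kg·m/s

Since Δp_min ∝ 1/Δx, when Δx is increased to 3 times its original value, Δp_min decreases to 1/3 of its original value.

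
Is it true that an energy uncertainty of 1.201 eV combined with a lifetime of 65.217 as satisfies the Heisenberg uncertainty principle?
No, it violates the uncertainty relation.

Calculate the product ΔEΔt:
ΔE = 1.201 eV = 1.924e-19 J
ΔEΔt = (1.924e-19 J) × (6.522e-17 s)
ΔEΔt = 1.255e-35 J·s

Compare to the minimum allowed value ℏ/2:
ℏ/2 = 5.273e-35 J·s

Since ΔEΔt = 1.255e-35 J·s < 5.273e-35 J·s = ℏ/2,
this violates the uncertainty relation.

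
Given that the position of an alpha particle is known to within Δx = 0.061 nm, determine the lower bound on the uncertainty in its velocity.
130.090 m/s

Using the Heisenberg uncertainty principle and Δp = mΔv:
ΔxΔp ≥ ℏ/2
Δx(mΔv) ≥ ℏ/2

The minimum uncertainty in velocity is:
Δv_min = ℏ/(2mΔx)
Δv_min = (1.055e-34 J·s) / (2 × 6.645e-27 kg × 6.100e-11 m)
Δv_min = 1.301e+02 m/s = 130.090 m/s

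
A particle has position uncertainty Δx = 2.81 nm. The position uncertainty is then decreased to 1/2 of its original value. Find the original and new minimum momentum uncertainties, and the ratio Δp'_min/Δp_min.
Original Δp_min = 1.876 × 10^-26 kg·m/s; new Δp'_min = 3.753 × 10^-26 kg·m/s; ratio Δp'_min/Δp_min = 2.

From the uncertainty principle ΔxΔp ≥ ℏ/2, the minimum momentum uncertainty is Δp_min = ℏ/(2Δx).

Original (Δx = 2.81 nm = 2.810e-09 m):
Δp_min = (1.055e-34 J·s)/(2 × 2.810e-09 m) = 1.876e-26 kg·m/s

When Δx → (1/2)Δx:
Δp'_min = ℏ/(2 × (1/2)Δx) = 2 × ℏ/(2Δx) = 2 × Δp_min
Δp'_min = 2 × 1.876e-26 kg·m/s = 3.753e-26 kg·m/s

Since Δp_min ∝ 1/Δx, when Δx is decreased to 1/2 of its original value, Δp_min increases to 2 times its original value.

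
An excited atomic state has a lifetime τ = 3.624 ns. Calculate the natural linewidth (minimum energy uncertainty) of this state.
90.813 neV

Using the energy-time uncertainty principle:
ΔEΔt ≥ ℏ/2

The lifetime τ represents the time uncertainty Δt.
The natural linewidth (minimum energy uncertainty) is:

ΔE = ℏ/(2τ)
ΔE = (1.055e-34 J·s) / (2 × 3.624e-09 s)
ΔE = 1.455e-26 J = 90.813 neV

This natural linewidth limits the precision of spectroscopic measurements.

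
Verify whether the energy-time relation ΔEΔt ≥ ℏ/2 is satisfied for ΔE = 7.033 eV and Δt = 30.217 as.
No, it violates the uncertainty relation.

Calculate the product ΔEΔt:
ΔE = 7.033 eV = 1.127e-18 J
ΔEΔt = (1.127e-18 J) × (3.022e-17 s)
ΔEΔt = 3.405e-35 J·s

Compare to the minimum allowed value ℏ/2:
ℏ/2 = 5.273e-35 J·s

Since ΔEΔt = 3.405e-35 J·s < 5.273e-35 J·s = ℏ/2,
this violates the uncertainty relation.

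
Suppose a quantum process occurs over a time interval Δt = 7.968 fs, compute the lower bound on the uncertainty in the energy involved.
41.303 meV

Using the energy-time uncertainty principle:
ΔEΔt ≥ ℏ/2

The minimum uncertainty in energy is:
ΔE_min = ℏ/(2Δt)
ΔE_min = (1.055e-34 J·s) / (2 × 7.968e-15 s)
ΔE_min = 6.618e-21 J = 41.303 meV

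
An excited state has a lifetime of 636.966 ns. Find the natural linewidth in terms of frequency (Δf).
124.932 kHz

Using the energy-time uncertainty principle and E = hf:
ΔEΔt ≥ ℏ/2
hΔf·Δt ≥ ℏ/2

The minimum frequency uncertainty is:
Δf = ℏ/(2hτ) = 1/(4πτ)
Δf = 1/(4π × 6.370e-07 s)
Δf = 1.249e+05 Hz = 124.932 kHz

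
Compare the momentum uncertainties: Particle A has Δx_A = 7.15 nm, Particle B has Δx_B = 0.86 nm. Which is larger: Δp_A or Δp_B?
Particle B has the larger minimum momentum uncertainty, by a factor of 8.31.

For each particle, the minimum momentum uncertainty is Δp_min = ℏ/(2Δx):

Particle A: Δp_A = ℏ/(2×7.150e-09 m) = 7.375e-27 kg·m/s
Particle B: Δp_B = ℏ/(2×8.600e-10 m) = 6.131e-26 kg·m/s

Ratio: Δp_B/Δp_A = 8.31

Since Δp_min ∝ 1/Δx, the particle with smaller position uncertainty (B) has larger momentum uncertainty.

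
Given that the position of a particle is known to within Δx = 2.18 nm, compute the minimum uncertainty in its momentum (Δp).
2.419 × 10^-26 kg·m/s

Using the Heisenberg uncertainty principle:
ΔxΔp ≥ ℏ/2

The minimum uncertainty in momentum is:
Δp_min = ℏ/(2Δx)
Δp_min = (1.055e-34 J·s) / (2 × 2.180e-09 m)
Δp_min = 2.419e-26 kg·m/s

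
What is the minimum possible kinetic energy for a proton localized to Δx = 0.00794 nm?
82.284 meV

Localizing a particle requires giving it sufficient momentum uncertainty:

1. From uncertainty principle: Δp ≥ ℏ/(2Δx)
   Δp_min = (1.055e-34 J·s) / (2 × 7.940e-12 m)
   Δp_min = 6.641e-24 kg·m/s

2. This momentum uncertainty corresponds to kinetic energy:
   KE ≈ (Δp)²/(2m) = (6.641e-24)²/(2 × 1.673e-27 kg)
   KE = 1.318e-20 J = 82.284 meV

Tighter localization requires more energy.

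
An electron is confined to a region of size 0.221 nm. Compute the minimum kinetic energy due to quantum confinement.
195.020 meV

Using the uncertainty principle:

1. Position uncertainty: Δx ≈ 2.210e-10 m
2. Minimum momentum uncertainty: Δp = ℏ/(2Δx) = 2.386e-25 kg·m/s
3. Minimum kinetic energy:
   KE = (Δp)²/(2m) = (2.386e-25)²/(2 × 9.109e-31 kg)
   KE = 3.125e-20 J = 195.020 meV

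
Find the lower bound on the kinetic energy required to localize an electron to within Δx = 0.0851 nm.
1.315 eV

Localizing a particle requires giving it sufficient momentum uncertainty:

1. From uncertainty principle: Δp ≥ ℏ/(2Δx)
   Δp_min = (1.055e-34 J·s) / (2 × 8.510e-11 m)
   Δp_min = 6.196e-25 kg·m/s

2. This momentum uncertainty corresponds to kinetic energy:
   KE ≈ (Δp)²/(2m) = (6.196e-25)²/(2 × 9.109e-31 kg)
   KE = 2.107e-19 J = 1.315 eV

Tighter localization requires more energy.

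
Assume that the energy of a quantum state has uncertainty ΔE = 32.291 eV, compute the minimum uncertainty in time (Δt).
10.192 as

Using the energy-time uncertainty principle:
ΔEΔt ≥ ℏ/2

The minimum uncertainty in time is:
Δt_min = ℏ/(2ΔE)
Δt_min = (1.055e-34 J·s) / (2 × 5.174e-18 J)
Δt_min = 1.019e-17 s = 10.192 as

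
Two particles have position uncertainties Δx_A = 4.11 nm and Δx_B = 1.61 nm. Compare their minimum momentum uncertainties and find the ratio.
Particle B has the larger minimum momentum uncertainty, by a factor of 2.55.

For each particle, the minimum momentum uncertainty is Δp_min = ℏ/(2Δx):

Particle A: Δp_A = ℏ/(2×4.110e-09 m) = 1.283e-26 kg·m/s
Particle B: Δp_B = ℏ/(2×1.610e-09 m) = 3.275e-26 kg·m/s

Ratio: Δp_B/Δp_A = 2.55

Since Δp_min ∝ 1/Δx, the particle with smaller position uncertainty (B) has larger momentum uncertainty.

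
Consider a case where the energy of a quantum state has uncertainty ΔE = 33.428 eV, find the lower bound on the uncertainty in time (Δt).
9.845 as

Using the energy-time uncertainty principle:
ΔEΔt ≥ ℏ/2

The minimum uncertainty in time is:
Δt_min = ℏ/(2ΔE)
Δt_min = (1.055e-34 J·s) / (2 × 5.356e-18 J)
Δt_min = 9.845e-18 s = 9.845 as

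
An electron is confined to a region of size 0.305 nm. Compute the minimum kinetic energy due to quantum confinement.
102.391 meV

Using the uncertainty principle:

1. Position uncertainty: Δx ≈ 3.050e-10 m
2. Minimum momentum uncertainty: Δp = ℏ/(2Δx) = 1.729e-25 kg·m/s
3. Minimum kinetic energy:
   KE = (Δp)²/(2m) = (1.729e-25)²/(2 × 9.109e-31 kg)
   KE = 1.640e-20 J = 102.391 meV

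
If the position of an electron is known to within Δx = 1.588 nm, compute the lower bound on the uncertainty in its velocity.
36.451 km/s

Using the Heisenberg uncertainty principle and Δp = mΔv:
ΔxΔp ≥ ℏ/2
Δx(mΔv) ≥ ℏ/2

The minimum uncertainty in velocity is:
Δv_min = ℏ/(2mΔx)
Δv_min = (1.055e-34 J·s) / (2 × 9.109e-31 kg × 1.588e-09 m)
Δv_min = 3.645e+04 m/s = 36.451 km/s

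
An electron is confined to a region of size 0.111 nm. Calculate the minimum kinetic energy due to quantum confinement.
773.067 meV

Using the uncertainty principle:

1. Position uncertainty: Δx ≈ 1.110e-10 m
2. Minimum momentum uncertainty: Δp = ℏ/(2Δx) = 4.750e-25 kg·m/s
3. Minimum kinetic energy:
   KE = (Δp)²/(2m) = (4.750e-25)²/(2 × 9.109e-31 kg)
   KE = 1.239e-19 J = 773.067 meV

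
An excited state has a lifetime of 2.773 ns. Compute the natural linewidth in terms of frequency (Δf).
28.697 MHz

Using the energy-time uncertainty principle and E = hf:
ΔEΔt ≥ ℏ/2
hΔf·Δt ≥ ℏ/2

The minimum frequency uncertainty is:
Δf = ℏ/(2hτ) = 1/(4πτ)
Δf = 1/(4π × 2.773e-09 s)
Δf = 2.870e+07 Hz = 28.697 MHz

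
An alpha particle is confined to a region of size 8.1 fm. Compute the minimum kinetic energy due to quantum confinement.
19.903 keV

Using the uncertainty principle:

1. Position uncertainty: Δx ≈ 8.100e-15 m
2. Minimum momentum uncertainty: Δp = ℏ/(2Δx) = 6.510e-21 kg·m/s
3. Minimum kinetic energy:
   KE = (Δp)²/(2m) = (6.510e-21)²/(2 × 6.645e-27 kg)
   KE = 3.189e-15 J = 19.903 keV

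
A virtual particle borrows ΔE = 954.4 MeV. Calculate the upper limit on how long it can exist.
3.448 × 10^-25 s

Using the energy-time uncertainty principle:
ΔEΔt ≥ ℏ/2

For a virtual particle borrowing energy ΔE, the maximum lifetime is:
Δt_max = ℏ/(2ΔE)

Converting energy:
ΔE = 954.4 MeV = 1.529e-10 J

Δt_max = (1.055e-34 J·s) / (2 × 1.529e-10 J)
Δt_max = 3.448e-25 s = 3.448 × 10^-25 s

Virtual particles with higher borrowed energy exist for shorter times.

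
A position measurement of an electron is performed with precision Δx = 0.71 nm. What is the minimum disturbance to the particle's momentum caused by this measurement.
7.427 × 10^-26 kg·m/s

The uncertainty principle implies that measuring position disturbs momentum:
ΔxΔp ≥ ℏ/2

When we measure position with precision Δx, we necessarily introduce a momentum uncertainty:
Δp ≥ ℏ/(2Δx)
Δp_min = (1.055e-34 J·s) / (2 × 7.100e-10 m)
Δp_min = 7.427e-26 kg·m/s

The more precisely we measure position, the greater the momentum disturbance.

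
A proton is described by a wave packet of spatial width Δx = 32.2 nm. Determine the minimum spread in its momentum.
1.638 × 10^-27 kg·m/s

For a wave packet, the spatial width Δx and momentum spread Δp are related by the uncertainty principle:
ΔxΔp ≥ ℏ/2

The minimum momentum spread is:
Δp_min = ℏ/(2Δx)
Δp_min = (1.055e-34 J·s) / (2 × 3.220e-08 m)
Δp_min = 1.638e-27 kg·m/s

A wave packet cannot have both a well-defined position and well-defined momentum.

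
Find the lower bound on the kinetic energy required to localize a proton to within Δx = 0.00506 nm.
202.606 meV

Localizing a particle requires giving it sufficient momentum uncertainty:

1. From uncertainty principle: Δp ≥ ℏ/(2Δx)
   Δp_min = (1.055e-34 J·s) / (2 × 5.060e-12 m)
   Δp_min = 1.042e-23 kg·m/s

2. This momentum uncertainty corresponds to kinetic energy:
   KE ≈ (Δp)²/(2m) = (1.042e-23)²/(2 × 1.673e-27 kg)
   KE = 3.246e-20 J = 202.606 meV

Tighter localization requires more energy.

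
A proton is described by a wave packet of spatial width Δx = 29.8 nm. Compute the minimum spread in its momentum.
1.769 × 10^-27 kg·m/s

For a wave packet, the spatial width Δx and momentum spread Δp are related by the uncertainty principle:
ΔxΔp ≥ ℏ/2

The minimum momentum spread is:
Δp_min = ℏ/(2Δx)
Δp_min = (1.055e-34 J·s) / (2 × 2.980e-08 m)
Δp_min = 1.769e-27 kg·m/s

A wave packet cannot have both a well-defined position and well-defined momentum.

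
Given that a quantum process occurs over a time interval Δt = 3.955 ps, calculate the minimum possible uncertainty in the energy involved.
83.213 μeV

Using the energy-time uncertainty principle:
ΔEΔt ≥ ℏ/2

The minimum uncertainty in energy is:
ΔE_min = ℏ/(2Δt)
ΔE_min = (1.055e-34 J·s) / (2 × 3.955e-12 s)
ΔE_min = 1.333e-23 J = 83.213 μeV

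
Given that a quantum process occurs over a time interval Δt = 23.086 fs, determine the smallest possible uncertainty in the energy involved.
14.256 meV

Using the energy-time uncertainty principle:
ΔEΔt ≥ ℏ/2

The minimum uncertainty in energy is:
ΔE_min = ℏ/(2Δt)
ΔE_min = (1.055e-34 J·s) / (2 × 2.309e-14 s)
ΔE_min = 2.284e-21 J = 14.256 meV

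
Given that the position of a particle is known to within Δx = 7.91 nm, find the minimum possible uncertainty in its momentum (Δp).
6.666 × 10^-27 kg·m/s

Using the Heisenberg uncertainty principle:
ΔxΔp ≥ ℏ/2

The minimum uncertainty in momentum is:
Δp_min = ℏ/(2Δx)
Δp_min = (1.055e-34 J·s) / (2 × 7.910e-09 m)
Δp_min = 6.666e-27 kg·m/s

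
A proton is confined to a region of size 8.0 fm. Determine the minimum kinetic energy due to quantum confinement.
81.054 keV

Using the uncertainty principle:

1. Position uncertainty: Δx ≈ 8.000e-15 m
2. Minimum momentum uncertainty: Δp = ℏ/(2Δx) = 6.591e-21 kg·m/s
3. Minimum kinetic energy:
   KE = (Δp)²/(2m) = (6.591e-21)²/(2 × 1.673e-27 kg)
   KE = 1.299e-14 J = 81.054 keV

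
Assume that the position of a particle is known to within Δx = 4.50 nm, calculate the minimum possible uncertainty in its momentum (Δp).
1.172 × 10^-26 kg·m/s

Using the Heisenberg uncertainty principle:
ΔxΔp ≥ ℏ/2

The minimum uncertainty in momentum is:
Δp_min = ℏ/(2Δx)
Δp_min = (1.055e-34 J·s) / (2 × 4.500e-09 m)
Δp_min = 1.172e-26 kg·m/s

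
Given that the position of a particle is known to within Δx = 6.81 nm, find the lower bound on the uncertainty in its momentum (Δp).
7.743 × 10^-27 kg·m/s

Using the Heisenberg uncertainty principle:
ΔxΔp ≥ ℏ/2

The minimum uncertainty in momentum is:
Δp_min = ℏ/(2Δx)
Δp_min = (1.055e-34 J·s) / (2 × 6.810e-09 m)
Δp_min = 7.743e-27 kg·m/s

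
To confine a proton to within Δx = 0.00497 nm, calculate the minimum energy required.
210.011 meV

Localizing a particle requires giving it sufficient momentum uncertainty:

1. From uncertainty principle: Δp ≥ ℏ/(2Δx)
   Δp_min = (1.055e-34 J·s) / (2 × 4.970e-12 m)
   Δp_min = 1.061e-23 kg·m/s

2. This momentum uncertainty corresponds to kinetic energy:
   KE ≈ (Δp)²/(2m) = (1.061e-23)²/(2 × 1.673e-27 kg)
   KE = 3.365e-20 J = 210.011 meV

Tighter localization requires more energy.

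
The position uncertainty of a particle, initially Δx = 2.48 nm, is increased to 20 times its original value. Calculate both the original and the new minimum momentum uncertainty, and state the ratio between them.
Original Δp_min = 2.126 × 10^-26 kg·m/s; new Δp'_min = 1.063 × 10^-27 kg·m/s; ratio Δp'_min/Δp_min = 1/20.

From the uncertainty principle ΔxΔp ≥ ℏ/2, the minimum momentum uncertainty is Δp_min = ℏ/(2Δx).

Original (Δx = 2.48 nm = 2.480e-09 m):
Δp_min = (1.055e-34 J·s)/(2 × 2.480e-09 m) = 2.126e-26 kg·m/s

When Δx → 20Δx:
Δp'_min = ℏ/(2 × 20Δx) = (1/20) × ℏ/(2Δx) = (1/20) × Δp_min
Δp'_min = 1/20 × 2.126e-26 kg·m/s = 1.063e-27 kg·m/s

Since Δp_min ∝ 1/Δx, when Δx is increased to 20 times its original value, Δp_min decreases to 1/20 of its original value.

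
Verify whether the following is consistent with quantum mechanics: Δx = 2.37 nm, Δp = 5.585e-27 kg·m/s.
No, it violates the uncertainty principle (impossible measurement).

Calculate the product ΔxΔp:
ΔxΔp = (2.370e-09 m) × (5.585e-27 kg·m/s)
ΔxΔp = 1.324e-35 J·s

Compare to the minimum allowed value ℏ/2:
ℏ/2 = 5.273e-35 J·s

Since ΔxΔp = 1.324e-35 J·s < 5.273e-35 J·s = ℏ/2,
the measurement violates the uncertainty principle.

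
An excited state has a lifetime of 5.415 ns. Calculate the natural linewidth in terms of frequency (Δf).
14.696 MHz

Using the energy-time uncertainty principle and E = hf:
ΔEΔt ≥ ℏ/2
hΔf·Δt ≥ ℏ/2

The minimum frequency uncertainty is:
Δf = ℏ/(2hτ) = 1/(4πτ)
Δf = 1/(4π × 5.415e-09 s)
Δf = 1.470e+07 Hz = 14.696 MHz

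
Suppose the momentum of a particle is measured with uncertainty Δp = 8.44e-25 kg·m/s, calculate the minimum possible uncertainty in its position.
62.475 pm

Using the Heisenberg uncertainty principle:
ΔxΔp ≥ ℏ/2

The minimum uncertainty in position is:
Δx_min = ℏ/(2Δp)
Δx_min = (1.055e-34 J·s) / (2 × 8.440e-25 kg·m/s)
Δx_min = 6.247e-11 m = 62.475 pm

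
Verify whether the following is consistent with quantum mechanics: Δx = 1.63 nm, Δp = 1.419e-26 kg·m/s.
No, it violates the uncertainty principle (impossible measurement).

Calculate the product ΔxΔp:
ΔxΔp = (1.630e-09 m) × (1.419e-26 kg·m/s)
ΔxΔp = 2.313e-35 J·s

Compare to the minimum allowed value ℏ/2:
ℏ/2 = 5.273e-35 J·s

Since ΔxΔp = 2.313e-35 J·s < 5.273e-35 J·s = ℏ/2,
the measurement violates the uncertainty principle.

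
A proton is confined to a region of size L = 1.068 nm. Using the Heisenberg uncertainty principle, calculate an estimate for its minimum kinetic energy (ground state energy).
4.548 μeV

Using the uncertainty principle to estimate ground state energy:

1. The position uncertainty is approximately the confinement size:
   Δx ≈ L = 1.068e-09 m

2. From ΔxΔp ≥ ℏ/2, the minimum momentum uncertainty is:
   Δp ≈ ℏ/(2L) = 4.937e-26 kg·m/s

3. The kinetic energy is approximately:
   KE ≈ (Δp)²/(2m) = (4.937e-26)²/(2 × 1.673e-27 kg)
   KE ≈ 7.287e-25 J = 4.548 μeV

This is an order-of-magnitude estimate of the ground state energy.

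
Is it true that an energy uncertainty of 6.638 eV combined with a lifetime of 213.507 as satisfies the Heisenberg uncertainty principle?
Yes, it satisfies the uncertainty relation.

Calculate the product ΔEΔt:
ΔE = 6.638 eV = 1.064e-18 J
ΔEΔt = (1.064e-18 J) × (2.135e-16 s)
ΔEΔt = 2.271e-34 J·s

Compare to the minimum allowed value ℏ/2:
ℏ/2 = 5.273e-35 J·s

Since ΔEΔt = 2.271e-34 J·s ≥ 5.273e-35 J·s = ℏ/2,
this satisfies the uncertainty relation.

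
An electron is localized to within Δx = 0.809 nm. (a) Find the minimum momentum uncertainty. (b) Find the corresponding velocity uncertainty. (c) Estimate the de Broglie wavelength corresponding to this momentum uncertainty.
(a) Δp_min = 6.518 × 10^-26 kg·m/s
(b) Δv_min = 71.550 km/s
(c) λ_dB = 10.166 nm

Step-by-step:

(a) From the uncertainty principle:
Δp_min = ℏ/(2Δx) = (1.055e-34 J·s)/(2 × 8.090e-10 m) = 6.518e-26 kg·m/s

(b) The velocity uncertainty:
Δv = Δp/m = (6.518e-26 kg·m/s)/(9.109e-31 kg) = 7.155e+04 m/s = 71.550 km/s

(c) The de Broglie wavelength for this momentum:
λ = h/p = (6.626e-34 J·s)/(6.518e-26 kg·m/s) = 1.017e-08 m = 10.166 nm

Note: The de Broglie wavelength is comparable to the localization size, as expected from wave-particle duality.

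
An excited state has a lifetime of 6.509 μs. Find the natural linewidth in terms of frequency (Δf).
12.226 kHz

Using the energy-time uncertainty principle and E = hf:
ΔEΔt ≥ ℏ/2
hΔf·Δt ≥ ℏ/2

The minimum frequency uncertainty is:
Δf = ℏ/(2hτ) = 1/(4πτ)
Δf = 1/(4π × 6.509e-06 s)
Δf = 1.223e+04 Hz = 12.226 kHz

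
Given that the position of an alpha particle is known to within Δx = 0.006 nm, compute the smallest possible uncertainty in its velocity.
1.323 km/s

Using the Heisenberg uncertainty principle and Δp = mΔv:
ΔxΔp ≥ ℏ/2
Δx(mΔv) ≥ ℏ/2

The minimum uncertainty in velocity is:
Δv_min = ℏ/(2mΔx)
Δv_min = (1.055e-34 J·s) / (2 × 6.645e-27 kg × 6.000e-12 m)
Δv_min = 1.323e+03 m/s = 1.323 km/s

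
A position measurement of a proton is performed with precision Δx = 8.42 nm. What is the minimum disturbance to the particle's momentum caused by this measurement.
6.262 × 10^-27 kg·m/s

The uncertainty principle implies that measuring position disturbs momentum:
ΔxΔp ≥ ℏ/2

When we measure position with precision Δx, we necessarily introduce a momentum uncertainty:
Δp ≥ ℏ/(2Δx)
Δp_min = (1.055e-34 J·s) / (2 × 8.420e-09 m)
Δp_min = 6.262e-27 kg·m/s

The more precisely we measure position, the greater the momentum disturbance.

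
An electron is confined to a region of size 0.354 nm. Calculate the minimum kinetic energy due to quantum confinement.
76.007 meV

Using the uncertainty principle:

1. Position uncertainty: Δx ≈ 3.540e-10 m
2. Minimum momentum uncertainty: Δp = ℏ/(2Δx) = 1.490e-25 kg·m/s
3. Minimum kinetic energy:
   KE = (Δp)²/(2m) = (1.490e-25)²/(2 × 9.109e-31 kg)
   KE = 1.218e-20 J = 76.007 meV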